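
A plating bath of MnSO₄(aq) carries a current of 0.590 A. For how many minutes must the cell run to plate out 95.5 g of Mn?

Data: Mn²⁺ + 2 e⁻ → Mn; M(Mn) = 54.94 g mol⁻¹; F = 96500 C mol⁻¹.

n(Mn) = m/M = 95.5 / 54.94 = 1.738 mol.
Each Mn atom requires 2 electrons, so n(e⁻) = 2 × 1.738 = 3.477 mol.
Q = n(e⁻)·F = 3.477 × 96500 = 335500 C.
t = Q/I = 335500 / 0.5900 A = 568600 s = 9480 min.

9480 min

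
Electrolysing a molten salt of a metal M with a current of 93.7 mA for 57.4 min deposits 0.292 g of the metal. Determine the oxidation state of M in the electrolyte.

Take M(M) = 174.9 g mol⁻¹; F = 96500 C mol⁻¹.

Q = I·t = 0.09370 A × 3444.0 s = 322.7 C, so n(e⁻) = 322.7/96500 = 0.003344 mol.
n(M) deposited = 0.292 / 174.9 = 0.001670 mol.
Electrons per atom = n(e⁻)/n(M) = 0.003344 / 0.001670 = 2.00 ≈ 2, so the ion is M²⁺.

+2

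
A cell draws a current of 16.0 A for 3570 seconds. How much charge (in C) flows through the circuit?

57100 C

Q = I·t = 16.00 A × 3570.0 s = 57100 C.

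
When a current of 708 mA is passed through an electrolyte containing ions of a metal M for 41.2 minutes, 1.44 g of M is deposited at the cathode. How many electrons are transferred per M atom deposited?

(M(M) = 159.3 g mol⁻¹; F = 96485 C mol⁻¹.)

2

Q = I·t = 0.7080 A × 2472.0 s = 1750 C, so n(e⁻) = 1750/96485 = 0.01814 mol.
n(M) deposited = 1.44 / 159.3 = 0.009040 mol.
Electrons per atom = n(e⁻)/n(M) = 0.01814 / 0.009040 = 2.01 ≈ 2, so the ion is M²⁺.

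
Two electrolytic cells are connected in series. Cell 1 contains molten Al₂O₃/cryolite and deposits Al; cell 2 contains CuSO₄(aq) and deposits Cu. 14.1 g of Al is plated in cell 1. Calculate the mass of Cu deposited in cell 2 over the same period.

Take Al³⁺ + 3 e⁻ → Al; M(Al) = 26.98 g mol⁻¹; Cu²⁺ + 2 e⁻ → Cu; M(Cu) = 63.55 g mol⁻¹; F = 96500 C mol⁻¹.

n(Al) = 14.1 / 26.98 = 0.5226 mol.
Since Al³⁺ + 3 e⁻ → Al, n(e⁻) passed = 3 × 0.5226 = 1.568 mol.
Cells in series carry the same charge, so the same 1.568 mol of electrons passes through cell 2.
Cu²⁺ + 2 e⁻ → Cu, so n(Cu) = 1.568 / 2 = 0.7839 mol.
m(Cu) = 0.7839 × 63.55 = 49.8 g.

49.8 g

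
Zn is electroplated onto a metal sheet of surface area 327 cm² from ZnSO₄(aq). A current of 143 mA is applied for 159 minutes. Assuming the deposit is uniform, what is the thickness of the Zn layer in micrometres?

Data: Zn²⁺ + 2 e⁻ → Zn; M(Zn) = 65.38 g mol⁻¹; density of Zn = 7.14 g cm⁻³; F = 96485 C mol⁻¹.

Q = I·t = 0.1430 × 9540.0 = 1364 C; n(e⁻) = 0.01414 mol.
n(Zn) = n(e⁻)/2 = 0.007070 mol, so m = 0.007070 × 65.38 = 0.4622 g.
Volume = m/ρ = 0.4622 / 7.14 = 0.06474 cm³.
Thickness = V/A = 0.06474 / 327 = 1.98 × 10⁻⁴ cm = 1.98 μm.

1.98 μm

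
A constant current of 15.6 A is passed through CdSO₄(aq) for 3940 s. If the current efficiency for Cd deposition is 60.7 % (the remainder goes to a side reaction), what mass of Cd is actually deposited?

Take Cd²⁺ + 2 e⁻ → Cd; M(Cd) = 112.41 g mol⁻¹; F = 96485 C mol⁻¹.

Q = I·t = 15.60 × 3940.0 = 61460 C.
n(e⁻) = 61460/96485 = 0.6370 mol; theoretically n(Cd) = 0.6370/2 = 0.3185 mol, m_theo = 35.80 g.
At 60.7 % efficiency, m_actual = 0.607 × 35.80 = 21.7 g.

21.7 g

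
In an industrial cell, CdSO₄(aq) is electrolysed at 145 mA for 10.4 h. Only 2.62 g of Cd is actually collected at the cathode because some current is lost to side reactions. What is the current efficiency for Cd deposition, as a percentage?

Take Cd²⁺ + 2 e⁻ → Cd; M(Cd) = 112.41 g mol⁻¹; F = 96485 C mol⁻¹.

82.8 %

Q = I·t = 0.1450 × 37440 = 5429 C; n(e⁻) = 5429/96485 = 0.05627 mol.
Theoretical n(Cd) = n(e⁻)/2 = 0.02813 mol, i.e. m_theo = 0.02813 × 112.41 = 3.162 g.
Efficiency = m_actual / m_theo = 2.62 / 3.162 = 82.8 %.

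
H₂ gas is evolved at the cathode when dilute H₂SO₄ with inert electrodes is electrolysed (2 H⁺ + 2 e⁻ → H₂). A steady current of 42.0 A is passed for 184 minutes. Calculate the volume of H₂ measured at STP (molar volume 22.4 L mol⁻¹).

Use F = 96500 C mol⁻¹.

Q = I·t = 42.00 A × 11040 s = 463700 C.
n(e⁻) = Q/F = 463700 / 96500 = 4.805 mol.
2 electrons are transferred per H₂ molecule, so n(H₂) = 4.805 / 2 = 2.402 mol.
V = n × V_m = 2.402 × 22.4 = 53.8 L.

53.8 L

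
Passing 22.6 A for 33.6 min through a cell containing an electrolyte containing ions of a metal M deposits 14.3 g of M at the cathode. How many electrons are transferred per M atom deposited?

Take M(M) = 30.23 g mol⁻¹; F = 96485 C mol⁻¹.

1

Q = I·t = 22.60 A × 2016.0 s = 45560 C, so n(e⁻) = 45560/96485 = 0.4722 mol.
n(M) deposited = 14.3 / 30.23 = 0.4730 mol.
Electrons per atom = n(e⁻)/n(M) = 0.4722 / 0.4730 = 0.998 ≈ 1, so the ion is M⁺.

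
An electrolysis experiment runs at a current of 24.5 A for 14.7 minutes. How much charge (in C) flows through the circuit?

Q = I·t = 24.50 A × 882.00 s = 21600 C.

21600 C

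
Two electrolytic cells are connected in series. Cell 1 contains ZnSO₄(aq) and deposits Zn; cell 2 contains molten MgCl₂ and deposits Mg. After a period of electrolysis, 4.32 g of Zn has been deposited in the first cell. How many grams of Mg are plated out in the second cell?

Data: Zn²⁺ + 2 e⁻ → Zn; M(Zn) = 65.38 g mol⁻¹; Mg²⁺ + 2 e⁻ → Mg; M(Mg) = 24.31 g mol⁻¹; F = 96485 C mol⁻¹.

1.61 g

n(Zn) = 4.32 / 65.38 = 0.06608 mol.
Since Zn²⁺ + 2 e⁻ → Zn, n(e⁻) passed = 2 × 0.06608 = 0.1322 mol.
Cells in series carry the same charge, so the same 0.1322 mol of electrons passes through cell 2.
Mg²⁺ + 2 e⁻ → Mg, so n(Mg) = 0.1322 / 2 = 0.06608 mol.
m(Mg) = 0.06608 × 24.31 = 1.61 g.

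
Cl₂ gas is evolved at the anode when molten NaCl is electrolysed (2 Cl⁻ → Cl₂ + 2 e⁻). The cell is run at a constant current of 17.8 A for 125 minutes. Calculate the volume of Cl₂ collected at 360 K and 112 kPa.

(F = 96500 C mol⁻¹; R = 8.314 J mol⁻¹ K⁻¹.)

18.5 L

Q = I·t = 17.80 A × 7500.0 s = 133500 C.
n(e⁻) = Q/F = 133500 / 96500 = 1.383 mol.
2 electrons are transferred per Cl₂ molecule, so n(Cl₂) = 1.383 / 2 = 0.6917 mol.
V = nRT/P = (0.6917 × 8.314 × 360) / (112 × 10³ Pa) = 0.0185 m³ = 18.5 L.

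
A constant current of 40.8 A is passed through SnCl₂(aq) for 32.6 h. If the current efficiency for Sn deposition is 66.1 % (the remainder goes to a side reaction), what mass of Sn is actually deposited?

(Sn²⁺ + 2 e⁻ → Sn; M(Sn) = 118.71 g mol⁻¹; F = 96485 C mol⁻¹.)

Q = I·t = 40.80 × 117360 = 4788000 C.
n(e⁻) = 4788000/96485 = 49.63 mol; theoretically n(Sn) = 49.63/2 = 24.81 mol, m_theo = 2946 g.
At 66.1 % efficiency, m_actual = 0.661 × 2946 = 1950 g.

1950 g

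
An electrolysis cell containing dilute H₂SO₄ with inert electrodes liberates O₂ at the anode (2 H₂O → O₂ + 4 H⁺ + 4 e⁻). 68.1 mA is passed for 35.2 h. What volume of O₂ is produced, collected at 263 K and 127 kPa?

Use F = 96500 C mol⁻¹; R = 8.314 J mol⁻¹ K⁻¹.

Q = I·t = 0.06810 A × 126720 s = 8630 C.
n(e⁻) = Q/F = 8630 / 96500 = 0.08943 mol.
4 electrons are transferred per O₂ molecule, so n(O₂) = 0.08943 / 4 = 0.02236 mol.
V = nRT/P = (0.02236 × 8.314 × 263) / (127 × 10³ Pa) = 3.85 × 10⁻⁴ m³ = 0.385 L.

0.385 L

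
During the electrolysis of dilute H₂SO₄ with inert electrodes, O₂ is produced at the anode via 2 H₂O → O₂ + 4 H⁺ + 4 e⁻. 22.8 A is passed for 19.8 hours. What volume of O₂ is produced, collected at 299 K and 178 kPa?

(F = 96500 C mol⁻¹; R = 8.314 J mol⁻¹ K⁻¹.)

58.8 L

Q = I·t = 22.80 A × 71280 s = 1625000 C.
n(e⁻) = Q/F = 1625000 / 96500 = 16.84 mol.
4 electrons are transferred per O₂ molecule, so n(O₂) = 16.84 / 4 = 4.210 mol.
V = nRT/P = (4.210 × 8.314 × 299) / (178 × 10³ Pa) = 0.0588 m³ = 58.8 L.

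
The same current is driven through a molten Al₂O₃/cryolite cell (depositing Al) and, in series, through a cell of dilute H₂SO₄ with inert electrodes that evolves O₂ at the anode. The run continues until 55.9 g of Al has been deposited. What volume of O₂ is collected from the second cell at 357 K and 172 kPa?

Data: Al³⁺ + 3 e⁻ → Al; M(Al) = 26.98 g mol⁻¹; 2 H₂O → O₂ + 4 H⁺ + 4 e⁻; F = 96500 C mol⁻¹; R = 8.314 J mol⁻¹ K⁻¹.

26.8 L

n(Al) = 55.9 / 26.98 = 2.072 mol, so n(e⁻) = 3 × 2.072 = 6.216 mol.
The cells are in series, so the same 6.216 mol of electrons passes through the second cell.
2 H₂O → O₂ + 4 H⁺ + 4 e⁻ — 4 mol e⁻ per mol O₂, so n(O₂) = 6.216/4 = 1.554 mol.
V = nRT/P = (1.554 × 8.314 × 357) / (172 × 10³) = 0.0268 m³ = 26.8 L.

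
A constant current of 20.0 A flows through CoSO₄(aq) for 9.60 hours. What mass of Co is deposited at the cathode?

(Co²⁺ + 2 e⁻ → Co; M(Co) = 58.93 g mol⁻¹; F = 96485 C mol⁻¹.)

Q = I·t = 20.00 A × 34560 s = 691200 C.
n(e⁻) = Q/F = 691200 / 96485 = 7.164 mol.
Co²⁺ + 2 e⁻ → Co, so n(Co) = n(e⁻)/2 = 3.582 mol.
m = n·M = 3.582 × 58.93 = 211 g.

211 g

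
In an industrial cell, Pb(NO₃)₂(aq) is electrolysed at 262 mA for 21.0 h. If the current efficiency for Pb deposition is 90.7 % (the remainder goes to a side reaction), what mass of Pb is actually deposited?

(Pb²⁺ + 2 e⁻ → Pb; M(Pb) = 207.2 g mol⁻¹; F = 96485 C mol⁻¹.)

Q = I·t = 0.2620 × 75600 = 19810 C.
n(e⁻) = 19810/96485 = 0.2053 mol; theoretically n(Pb) = 0.2053/2 = 0.1026 mol, m_theo = 21.27 g.
At 90.7 % efficiency, m_actual = 0.907 × 21.27 = 19.3 g.

19.3 g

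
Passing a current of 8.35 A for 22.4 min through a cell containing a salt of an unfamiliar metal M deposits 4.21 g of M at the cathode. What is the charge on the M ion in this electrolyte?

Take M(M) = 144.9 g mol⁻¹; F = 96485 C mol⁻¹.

+4

Q = I·t = 8.350 A × 1344.0 s = 11220 C, so n(e⁻) = 11220/96485 = 0.1163 mol.
n(M) deposited = 4.21 / 144.9 = 0.02905 mol.
Electrons per atom = n(e⁻)/n(M) = 0.1163 / 0.02905 = 4.00 ≈ 4, so the ion is M⁴⁺.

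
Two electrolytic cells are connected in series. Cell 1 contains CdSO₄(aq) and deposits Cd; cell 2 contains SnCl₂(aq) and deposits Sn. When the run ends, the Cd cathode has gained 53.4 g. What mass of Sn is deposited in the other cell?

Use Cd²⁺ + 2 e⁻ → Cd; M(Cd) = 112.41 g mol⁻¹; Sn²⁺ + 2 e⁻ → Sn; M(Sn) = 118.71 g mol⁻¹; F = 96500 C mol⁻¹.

56.4 g

n(Cd) = 53.4 / 112.41 = 0.4750 mol.
Since Cd²⁺ + 2 e⁻ → Cd, n(e⁻) passed = 2 × 0.4750 = 0.9501 mol.
Cells in series carry the same charge, so the same 0.9501 mol of electrons passes through cell 2.
Sn²⁺ + 2 e⁻ → Sn, so n(Sn) = 0.9501 / 2 = 0.4750 mol.
m(Sn) = 0.4750 × 118.71 = 56.4 g.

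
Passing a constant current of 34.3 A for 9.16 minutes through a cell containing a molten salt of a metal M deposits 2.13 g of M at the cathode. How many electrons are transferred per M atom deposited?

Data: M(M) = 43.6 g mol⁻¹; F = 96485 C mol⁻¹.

4

Q = I·t = 34.30 A × 549.60 s = 18850 C, so n(e⁻) = 18850/96485 = 0.1954 mol.
n(M) deposited = 2.13 / 43.6 = 0.04885 mol.
Electrons per atom = n(e⁻)/n(M) = 0.1954 / 0.04885 = 4.00 ≈ 4, so the ion is M⁴⁺.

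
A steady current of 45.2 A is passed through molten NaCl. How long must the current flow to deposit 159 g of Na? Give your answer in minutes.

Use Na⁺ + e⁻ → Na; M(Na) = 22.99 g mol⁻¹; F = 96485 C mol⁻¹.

246 min

n(Na) = m/M = 159 / 22.99 = 6.916 mol.
Each Na atom requires 1 electron, so n(e⁻) = 1 × 6.916 = 6.916 mol.
Q = n(e⁻)·F = 6.916 × 96485 = 667300 C.
t = Q/I = 667300 / 45.20 A = 14760 s = 246 min.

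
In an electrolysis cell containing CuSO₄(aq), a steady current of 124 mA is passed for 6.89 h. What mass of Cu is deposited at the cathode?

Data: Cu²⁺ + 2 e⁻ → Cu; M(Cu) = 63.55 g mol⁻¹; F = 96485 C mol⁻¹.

1.01 g

Q = I·t = 0.1240 A × 24804 s = 3076 C.
n(e⁻) = Q/F = 3076 / 96485 = 0.03188 mol.
Cu²⁺ + 2 e⁻ → Cu, so n(Cu) = n(e⁻)/2 = 0.01594 mol.
m = n·M = 0.01594 × 63.55 = 1.01 g.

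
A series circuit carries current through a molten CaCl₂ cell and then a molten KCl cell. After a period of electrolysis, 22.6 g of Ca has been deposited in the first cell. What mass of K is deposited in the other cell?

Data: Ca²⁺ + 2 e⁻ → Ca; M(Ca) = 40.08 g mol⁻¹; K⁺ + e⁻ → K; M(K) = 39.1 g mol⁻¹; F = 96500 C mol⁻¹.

n(Ca) = 22.6 / 40.08 = 0.5639 mol.
Since Ca²⁺ + 2 e⁻ → Ca, n(e⁻) passed = 2 × 0.5639 = 1.128 mol.
Cells in series carry the same charge, so the same 1.128 mol of electrons passes through cell 2.
K⁺ + e⁻ → K, so n(K) = 1.128 / 1 = 1.128 mol.
m(K) = 1.128 × 39.1 = 44.1 g.

44.1 g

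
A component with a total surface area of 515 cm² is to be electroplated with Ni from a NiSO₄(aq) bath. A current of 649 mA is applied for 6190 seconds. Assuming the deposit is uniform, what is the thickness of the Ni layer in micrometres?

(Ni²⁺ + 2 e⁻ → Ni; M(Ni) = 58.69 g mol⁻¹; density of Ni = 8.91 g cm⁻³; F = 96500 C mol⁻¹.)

Q = I·t = 0.6490 × 6190.0 = 4017 C; n(e⁻) = 0.04163 mol.
n(Ni) = n(e⁻)/2 = 0.02082 mol, so m = 0.02082 × 58.69 = 1.222 g.
Volume = m/ρ = 1.222 / 8.91 = 0.1371 cm³.
Thickness = V/A = 0.1371 / 515 = 2.66 × 10⁻⁴ cm = 2.66 μm.

2.66 μm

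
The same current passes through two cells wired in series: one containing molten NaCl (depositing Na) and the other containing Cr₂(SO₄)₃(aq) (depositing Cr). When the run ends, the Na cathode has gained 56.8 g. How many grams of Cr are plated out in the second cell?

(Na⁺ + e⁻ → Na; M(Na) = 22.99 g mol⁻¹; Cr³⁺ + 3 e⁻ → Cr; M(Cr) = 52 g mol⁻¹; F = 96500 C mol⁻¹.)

n(Na) = 56.8 / 22.99 = 2.471 mol.
Since Na⁺ + e⁻ → Na, n(e⁻) passed = 1 × 2.471 = 2.471 mol.
Cells in series carry the same charge, so the same 2.471 mol of electrons passes through cell 2.
Cr³⁺ + 3 e⁻ → Cr, so n(Cr) = 2.471 / 3 = 0.8235 mol.
m(Cr) = 0.8235 × 52 = 42.8 g.

42.8 g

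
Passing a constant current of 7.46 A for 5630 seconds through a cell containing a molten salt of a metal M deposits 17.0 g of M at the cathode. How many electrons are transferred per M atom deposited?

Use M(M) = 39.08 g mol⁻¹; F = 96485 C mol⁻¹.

Q = I·t = 7.460 A × 5630.0 s = 42000 C, so n(e⁻) = 42000/96485 = 0.4353 mol.
n(M) deposited = 17.0 / 39.08 = 0.4350 mol.
Electrons per atom = n(e⁻)/n(M) = 0.4353 / 0.4350 = 1.00 ≈ 1, so the ion is M⁺.

1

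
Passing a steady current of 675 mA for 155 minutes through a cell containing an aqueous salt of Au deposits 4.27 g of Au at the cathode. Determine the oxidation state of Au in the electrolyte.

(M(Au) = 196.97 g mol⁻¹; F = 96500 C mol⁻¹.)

Q = I·t = 0.6750 A × 9300.0 s = 6278 C, so n(e⁻) = 6278/96500 = 0.06505 mol.
n(Au) deposited = 4.27 / 196.97 = 0.02168 mol.
Electrons per atom = n(e⁻)/n(Au) = 0.06505 / 0.02168 = 3.00 ≈ 3, so the ion is Au³⁺.

+3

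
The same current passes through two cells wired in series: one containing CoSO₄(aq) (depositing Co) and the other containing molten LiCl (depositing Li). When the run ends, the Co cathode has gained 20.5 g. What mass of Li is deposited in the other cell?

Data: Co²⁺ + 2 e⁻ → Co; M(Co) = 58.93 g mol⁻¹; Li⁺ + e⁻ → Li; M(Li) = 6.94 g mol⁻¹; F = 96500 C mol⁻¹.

n(Co) = 20.5 / 58.93 = 0.3479 mol.
Since Co²⁺ + 2 e⁻ → Co, n(e⁻) passed = 2 × 0.3479 = 0.6957 mol.
Cells in series carry the same charge, so the same 0.6957 mol of electrons passes through cell 2.
Li⁺ + e⁻ → Li, so n(Li) = 0.6957 / 1 = 0.6957 mol.
m(Li) = 0.6957 × 6.94 = 4.83 g.

4.83 g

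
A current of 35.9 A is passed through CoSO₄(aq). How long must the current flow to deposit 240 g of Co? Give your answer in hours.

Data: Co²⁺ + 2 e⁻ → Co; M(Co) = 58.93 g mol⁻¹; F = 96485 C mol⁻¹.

6.08 h

n(Co) = m/M = 240 / 58.93 = 4.073 mol.
Each Co atom requires 2 electrons, so n(e⁻) = 2 × 4.073 = 8.145 mol.
Q = n(e⁻)·F = 8.145 × 96485 = 785900 C.
t = Q/I = 785900 / 35.90 A = 21890 s = 6.08 h.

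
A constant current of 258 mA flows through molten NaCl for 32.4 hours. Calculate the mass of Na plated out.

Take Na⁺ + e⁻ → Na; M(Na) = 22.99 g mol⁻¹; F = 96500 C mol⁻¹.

Q = I·t = 0.2580 A × 116640 s = 30090 C.
n(e⁻) = Q/F = 30090 / 96500 = 0.3118 mol.
Na⁺ + e⁻ → Na, so n(Na) = n(e⁻)/1 = 0.3118 mol.
m = n·M = 0.3118 × 22.99 = 7.17 g.

7.17 g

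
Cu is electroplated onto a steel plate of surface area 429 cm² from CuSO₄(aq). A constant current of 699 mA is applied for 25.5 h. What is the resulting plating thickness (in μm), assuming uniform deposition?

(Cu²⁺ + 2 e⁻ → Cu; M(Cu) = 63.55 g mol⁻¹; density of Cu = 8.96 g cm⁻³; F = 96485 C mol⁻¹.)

55.0 μm

Q = I·t = 0.6990 × 91800 = 64170 C; n(e⁻) = 0.6651 mol.
n(Cu) = n(e⁻)/2 = 0.3325 mol, so m = 0.3325 × 63.55 = 21.13 g.
Volume = m/ρ = 21.13 / 8.96 = 2.359 cm³.
Thickness = V/A = 2.359 / 429 = 0.00550 cm = 55.0 μm.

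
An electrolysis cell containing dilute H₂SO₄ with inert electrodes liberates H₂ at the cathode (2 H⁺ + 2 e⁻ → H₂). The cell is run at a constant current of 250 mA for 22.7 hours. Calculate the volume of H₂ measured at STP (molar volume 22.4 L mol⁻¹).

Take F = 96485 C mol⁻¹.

2.37 L

Q = I·t = 0.2500 A × 81720 s = 20430 C.
n(e⁻) = Q/F = 20430 / 96485 = 0.2117 mol.
2 electrons are transferred per H₂ molecule, so n(H₂) = 0.2117 / 2 = 0.1059 mol.
V = n × V_m = 0.1059 × 22.4 = 2.37 L.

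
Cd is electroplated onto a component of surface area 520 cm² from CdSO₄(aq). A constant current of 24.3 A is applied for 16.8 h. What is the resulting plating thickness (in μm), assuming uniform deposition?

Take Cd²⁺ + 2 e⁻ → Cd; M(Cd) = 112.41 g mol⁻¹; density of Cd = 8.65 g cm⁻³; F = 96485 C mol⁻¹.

1900 μm

Q = I·t = 24.30 × 60480 = 1470000 C; n(e⁻) = 15.23 mol.
n(Cd) = n(e⁻)/2 = 7.616 mol, so m = 7.616 × 112.41 = 856.1 g.
Volume = m/ρ = 856.1 / 8.65 = 98.97 cm³.
Thickness = V/A = 98.97 / 520 = 0.190 cm = 1900 μm.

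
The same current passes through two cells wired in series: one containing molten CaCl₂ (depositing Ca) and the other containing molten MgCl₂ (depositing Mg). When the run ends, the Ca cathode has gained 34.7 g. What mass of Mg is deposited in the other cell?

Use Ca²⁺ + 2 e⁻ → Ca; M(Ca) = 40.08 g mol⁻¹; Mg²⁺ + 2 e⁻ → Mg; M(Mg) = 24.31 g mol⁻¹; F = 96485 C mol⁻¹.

n(Ca) = 34.7 / 40.08 = 0.8658 mol.
Since Ca²⁺ + 2 e⁻ → Ca, n(e⁻) passed = 2 × 0.8658 = 1.732 mol.
Cells in series carry the same charge, so the same 1.732 mol of electrons passes through cell 2.
Mg²⁺ + 2 e⁻ → Mg, so n(Mg) = 1.732 / 2 = 0.8658 mol.
m(Mg) = 0.8658 × 24.31 = 21.0 g.

21.0 g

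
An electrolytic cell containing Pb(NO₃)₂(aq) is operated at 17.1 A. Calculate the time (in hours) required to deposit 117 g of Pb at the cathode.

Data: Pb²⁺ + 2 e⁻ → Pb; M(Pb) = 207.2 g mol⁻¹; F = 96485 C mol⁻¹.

1.77 h

n(Pb) = m/M = 117 / 207.2 = 0.5647 mol.
Each Pb atom requires 2 electrons, so n(e⁻) = 2 × 0.5647 = 1.129 mol.
Q = n(e⁻)·F = 1.129 × 96485 = 109000 C.
t = Q/I = 109000 / 17.10 A = 6372 s = 1.77 h.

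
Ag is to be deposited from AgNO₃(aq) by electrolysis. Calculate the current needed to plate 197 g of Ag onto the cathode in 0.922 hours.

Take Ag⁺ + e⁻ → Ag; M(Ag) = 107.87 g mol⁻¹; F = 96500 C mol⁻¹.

53.1 A

n(Ag) = 197 / 107.87 = 1.826 mol.
n(e⁻) = 1 × 1.826 = 1.826 mol.
Q = n(e⁻)·F = 1.826 × 96500 = 176200 C.
I = Q/t = 176200 / 3319.2 s = 53.1 A.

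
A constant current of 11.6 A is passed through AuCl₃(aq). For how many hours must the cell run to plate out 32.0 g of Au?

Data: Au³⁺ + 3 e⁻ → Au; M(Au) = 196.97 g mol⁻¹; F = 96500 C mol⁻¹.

n(Au) = m/M = 32.0 / 196.97 = 0.1625 mol.
Each Au atom requires 3 electrons, so n(e⁻) = 3 × 0.1625 = 0.4874 mol.
Q = n(e⁻)·F = 0.4874 × 96500 = 47030 C.
t = Q/I = 47030 / 11.60 A = 4055 s = 1.13 h.

1.13 h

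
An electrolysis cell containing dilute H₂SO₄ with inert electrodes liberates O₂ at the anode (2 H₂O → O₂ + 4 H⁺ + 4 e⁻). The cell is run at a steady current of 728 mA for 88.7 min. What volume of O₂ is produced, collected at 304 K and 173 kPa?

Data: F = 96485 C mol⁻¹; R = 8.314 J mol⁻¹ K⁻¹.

Q = I·t = 0.7280 A × 5322.0 s = 3874 C.
n(e⁻) = Q/F = 3874 / 96485 = 0.04016 mol.
4 electrons are transferred per O₂ molecule, so n(O₂) = 0.04016 / 4 = 0.01004 mol.
V = nRT/P = (0.01004 × 8.314 × 304) / (173 × 10³ Pa) = 1.47 × 10⁻⁴ m³ = 0.147 L.

0.147 L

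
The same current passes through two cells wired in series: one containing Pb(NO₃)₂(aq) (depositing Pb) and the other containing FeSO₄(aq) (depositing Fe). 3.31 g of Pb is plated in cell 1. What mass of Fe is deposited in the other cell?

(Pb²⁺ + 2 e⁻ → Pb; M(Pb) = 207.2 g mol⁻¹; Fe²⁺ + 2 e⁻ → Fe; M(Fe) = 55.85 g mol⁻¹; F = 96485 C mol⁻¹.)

n(Pb) = 3.31 / 207.2 = 0.01597 mol.
Since Pb²⁺ + 2 e⁻ → Pb, n(e⁻) passed = 2 × 0.01597 = 0.03195 mol.
Cells in series carry the same charge, so the same 0.03195 mol of electrons passes through cell 2.
Fe²⁺ + 2 e⁻ → Fe, so n(Fe) = 0.03195 / 2 = 0.01597 mol.
m(Fe) = 0.01597 × 55.85 = 0.892 g.

0.892 g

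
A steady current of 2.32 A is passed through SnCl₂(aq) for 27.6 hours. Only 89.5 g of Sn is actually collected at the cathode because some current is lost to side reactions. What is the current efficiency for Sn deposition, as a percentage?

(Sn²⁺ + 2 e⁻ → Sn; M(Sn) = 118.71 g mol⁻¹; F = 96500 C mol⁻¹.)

Q = I·t = 2.320 × 99360 = 230500 C; n(e⁻) = 230500/96500 = 2.389 mol.
Theoretical n(Sn) = n(e⁻)/2 = 1.194 mol, i.e. m_theo = 1.194 × 118.71 = 141.8 g.
Efficiency = m_actual / m_theo = 89.5 / 141.8 = 63.1 %.

63.1 %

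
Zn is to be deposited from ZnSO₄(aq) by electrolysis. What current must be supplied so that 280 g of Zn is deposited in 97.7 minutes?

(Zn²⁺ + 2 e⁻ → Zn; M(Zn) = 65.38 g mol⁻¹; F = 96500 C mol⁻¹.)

141 A

n(Zn) = 280 / 65.38 = 4.283 mol.
n(e⁻) = 2 × 4.283 = 8.565 mol.
Q = n(e⁻)·F = 8.565 × 96500 = 826600 C.
I = Q/t = 826600 / 5862.0 s = 141 A.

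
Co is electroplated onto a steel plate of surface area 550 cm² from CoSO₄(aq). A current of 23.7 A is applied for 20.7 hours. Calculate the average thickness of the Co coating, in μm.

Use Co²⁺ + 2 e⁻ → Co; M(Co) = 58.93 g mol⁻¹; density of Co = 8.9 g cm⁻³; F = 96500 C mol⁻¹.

Q = I·t = 23.70 × 74520 = 1766000 C; n(e⁻) = 18.30 mol.
n(Co) = n(e⁻)/2 = 9.151 mol, so m = 9.151 × 58.93 = 539.3 g.
Volume = m/ρ = 539.3 / 8.9 = 60.59 cm³.
Thickness = V/A = 60.59 / 550 = 0.110 cm = 1100 μm.

1100 μm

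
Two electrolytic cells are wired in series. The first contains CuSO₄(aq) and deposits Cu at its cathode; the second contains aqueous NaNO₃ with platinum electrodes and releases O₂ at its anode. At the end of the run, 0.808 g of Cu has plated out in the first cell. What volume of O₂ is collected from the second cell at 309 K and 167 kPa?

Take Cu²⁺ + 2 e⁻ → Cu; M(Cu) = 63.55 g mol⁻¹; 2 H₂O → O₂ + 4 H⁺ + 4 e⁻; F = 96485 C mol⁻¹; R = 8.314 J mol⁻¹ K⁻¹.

n(Cu) = 0.808 / 63.55 = 0.01271 mol, so n(e⁻) = 2 × 0.01271 = 0.02543 mol.
The cells are in series, so the same 0.02543 mol of electrons passes through the second cell.
2 H₂O → O₂ + 4 H⁺ + 4 e⁻ — 4 mol e⁻ per mol O₂, so n(O₂) = 0.02543/4 = 0.006357 mol.
V = nRT/P = (0.006357 × 8.314 × 309) / (167 × 10³) = 9.78 × 10⁻⁵ m³ = 0.0978 L.

0.0978 L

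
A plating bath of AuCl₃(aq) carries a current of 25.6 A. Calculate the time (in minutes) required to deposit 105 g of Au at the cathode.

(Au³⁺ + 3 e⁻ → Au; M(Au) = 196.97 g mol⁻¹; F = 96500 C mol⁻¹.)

100 min

n(Au) = m/M = 105 / 196.97 = 0.5331 mol.
Each Au atom requires 3 electrons, so n(e⁻) = 3 × 0.5331 = 1.599 mol.
Q = n(e⁻)·F = 1.599 × 96500 = 154300 C.
t = Q/I = 154300 / 25.60 A = 6028 s = 100 min.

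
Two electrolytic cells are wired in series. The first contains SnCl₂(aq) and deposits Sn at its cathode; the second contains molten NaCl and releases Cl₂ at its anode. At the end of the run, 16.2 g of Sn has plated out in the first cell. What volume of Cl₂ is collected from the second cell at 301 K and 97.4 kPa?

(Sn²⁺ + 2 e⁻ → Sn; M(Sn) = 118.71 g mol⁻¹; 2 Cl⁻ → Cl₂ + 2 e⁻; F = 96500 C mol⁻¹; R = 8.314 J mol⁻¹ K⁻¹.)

n(Sn) = 16.2 / 118.71 = 0.1365 mol, so n(e⁻) = 2 × 0.1365 = 0.2729 mol.
The cells are in series, so the same 0.2729 mol of electrons passes through the second cell.
2 Cl⁻ → Cl₂ + 2 e⁻ — 2 mol e⁻ per mol Cl₂, so n(Cl₂) = 0.2729/2 = 0.1365 mol.
V = nRT/P = (0.1365 × 8.314 × 301) / (97.4 × 10³) = 0.00351 m³ = 3.51 L.

3.51 L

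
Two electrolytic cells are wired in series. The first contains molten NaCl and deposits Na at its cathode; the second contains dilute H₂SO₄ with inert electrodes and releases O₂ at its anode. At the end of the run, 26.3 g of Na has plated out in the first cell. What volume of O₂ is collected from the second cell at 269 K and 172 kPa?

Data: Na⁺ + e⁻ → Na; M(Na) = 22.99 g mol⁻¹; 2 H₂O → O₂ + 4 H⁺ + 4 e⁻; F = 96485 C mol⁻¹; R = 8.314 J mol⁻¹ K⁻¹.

n(Na) = 26.3 / 22.99 = 1.144 mol, so n(e⁻) = 1 × 1.144 = 1.144 mol.
The cells are in series, so the same 1.144 mol of electrons passes through the second cell.
2 H₂O → O₂ + 4 H⁺ + 4 e⁻ — 4 mol e⁻ per mol O₂, so n(O₂) = 1.144/4 = 0.2860 mol.
V = nRT/P = (0.2860 × 8.314 × 269) / (172 × 10³) = 0.00372 m³ = 3.72 L.

3.72 L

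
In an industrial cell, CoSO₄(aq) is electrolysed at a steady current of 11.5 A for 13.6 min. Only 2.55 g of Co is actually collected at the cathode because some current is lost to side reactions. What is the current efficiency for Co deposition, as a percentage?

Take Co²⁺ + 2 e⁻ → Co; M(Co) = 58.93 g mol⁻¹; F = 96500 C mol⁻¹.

89.0 %

Q = I·t = 11.50 × 816.00 = 9384 C; n(e⁻) = 9384/96500 = 0.09724 mol.
Theoretical n(Co) = n(e⁻)/2 = 0.04862 mol, i.e. m_theo = 0.04862 × 58.93 = 2.865 g.
Efficiency = m_actual / m_theo = 2.55 / 2.865 = 89.0 %.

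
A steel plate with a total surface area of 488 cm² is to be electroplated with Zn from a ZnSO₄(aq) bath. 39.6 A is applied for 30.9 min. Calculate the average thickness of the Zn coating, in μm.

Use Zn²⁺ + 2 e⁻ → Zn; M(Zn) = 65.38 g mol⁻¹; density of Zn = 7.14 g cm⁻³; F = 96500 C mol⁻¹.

71.4 μm

Q = I·t = 39.60 × 1854.0 = 73420 C; n(e⁻) = 0.7608 mol.
n(Zn) = n(e⁻)/2 = 0.3804 mol, so m = 0.3804 × 65.38 = 24.87 g.
Volume = m/ρ = 24.87 / 7.14 = 3.483 cm³.
Thickness = V/A = 3.483 / 488 = 0.00714 cm = 71.4 μm.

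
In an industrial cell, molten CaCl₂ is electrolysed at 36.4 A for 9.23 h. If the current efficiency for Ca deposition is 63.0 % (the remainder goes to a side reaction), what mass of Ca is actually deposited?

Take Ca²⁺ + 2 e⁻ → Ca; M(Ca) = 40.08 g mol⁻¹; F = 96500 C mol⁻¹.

158 g

Q = I·t = 36.40 × 33228 = 1209000 C.
n(e⁻) = 1209000/96500 = 12.53 mol; theoretically n(Ca) = 12.53/2 = 6.267 mol, m_theo = 251.2 g.
At 63.0 % efficiency, m_actual = 0.630 × 251.2 = 158 g.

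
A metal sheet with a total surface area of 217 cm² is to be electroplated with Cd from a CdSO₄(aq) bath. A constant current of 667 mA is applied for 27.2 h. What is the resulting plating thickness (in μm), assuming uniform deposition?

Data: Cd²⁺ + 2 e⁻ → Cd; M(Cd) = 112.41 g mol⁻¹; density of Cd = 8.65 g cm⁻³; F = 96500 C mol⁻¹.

Q = I·t = 0.6670 × 97920 = 65310 C; n(e⁻) = 0.6768 mol.
n(Cd) = n(e⁻)/2 = 0.3384 mol, so m = 0.3384 × 112.41 = 38.04 g.
Volume = m/ρ = 38.04 / 8.65 = 4.398 cm³.
Thickness = V/A = 4.398 / 217 = 0.0203 cm = 203 μm.

203 μm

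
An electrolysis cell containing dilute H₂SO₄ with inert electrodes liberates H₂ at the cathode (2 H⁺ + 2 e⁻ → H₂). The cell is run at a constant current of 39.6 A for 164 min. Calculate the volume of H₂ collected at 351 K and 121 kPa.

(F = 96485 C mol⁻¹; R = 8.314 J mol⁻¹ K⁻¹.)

Q = I·t = 39.60 A × 9840.0 s = 389700 C.
n(e⁻) = Q/F = 389700 / 96485 = 4.039 mol.
2 electrons are transferred per H₂ molecule, so n(H₂) = 4.039 / 2 = 2.019 mol.
V = nRT/P = (2.019 × 8.314 × 351) / (121 × 10³ Pa) = 0.0487 m³ = 48.7 L.

48.7 L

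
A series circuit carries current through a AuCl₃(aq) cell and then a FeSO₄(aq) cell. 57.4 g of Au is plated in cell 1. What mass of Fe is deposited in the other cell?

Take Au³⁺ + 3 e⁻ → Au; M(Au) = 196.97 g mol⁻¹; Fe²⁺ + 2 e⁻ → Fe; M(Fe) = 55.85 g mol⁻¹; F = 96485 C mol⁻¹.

24.4 g

n(Au) = 57.4 / 196.97 = 0.2914 mol.
Since Au³⁺ + 3 e⁻ → Au, n(e⁻) passed = 3 × 0.2914 = 0.8742 mol.
Cells in series carry the same charge, so the same 0.8742 mol of electrons passes through cell 2.
Fe²⁺ + 2 e⁻ → Fe, so n(Fe) = 0.8742 / 2 = 0.4371 mol.
m(Fe) = 0.4371 × 55.85 = 24.4 g.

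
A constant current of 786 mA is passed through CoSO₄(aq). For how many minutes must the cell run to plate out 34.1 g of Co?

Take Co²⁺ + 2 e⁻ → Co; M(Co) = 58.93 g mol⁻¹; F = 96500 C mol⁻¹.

n(Co) = m/M = 34.1 / 58.93 = 0.5787 mol.
Each Co atom requires 2 electrons, so n(e⁻) = 2 × 0.5787 = 1.157 mol.
Q = n(e⁻)·F = 1.157 × 96500 = 111700 C.
t = Q/I = 111700 / 0.7860 A = 142100 s = 2370 min.

2370 min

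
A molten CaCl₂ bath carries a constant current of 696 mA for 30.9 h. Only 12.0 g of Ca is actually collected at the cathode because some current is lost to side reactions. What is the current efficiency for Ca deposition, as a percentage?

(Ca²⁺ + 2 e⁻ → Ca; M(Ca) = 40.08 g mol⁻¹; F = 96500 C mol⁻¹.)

Q = I·t = 0.6960 × 111240 = 77420 C; n(e⁻) = 77420/96500 = 0.8023 mol.
Theoretical n(Ca) = n(e⁻)/2 = 0.4012 mol, i.e. m_theo = 0.4012 × 40.08 = 16.08 g.
Efficiency = m_actual / m_theo = 12.0 / 16.08 = 74.6 %.

74.6 %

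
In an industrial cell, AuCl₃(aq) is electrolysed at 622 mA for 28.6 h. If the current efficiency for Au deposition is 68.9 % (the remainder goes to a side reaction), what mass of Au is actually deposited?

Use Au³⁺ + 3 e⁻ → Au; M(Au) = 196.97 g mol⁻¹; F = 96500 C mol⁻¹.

30.0 g

Q = I·t = 0.6220 × 102960 = 64040 C.
n(e⁻) = 64040/96500 = 0.6636 mol; theoretically n(Au) = 0.6636/3 = 0.2212 mol, m_theo = 43.57 g.
At 68.9 % efficiency, m_actual = 0.689 × 43.57 = 30.0 g.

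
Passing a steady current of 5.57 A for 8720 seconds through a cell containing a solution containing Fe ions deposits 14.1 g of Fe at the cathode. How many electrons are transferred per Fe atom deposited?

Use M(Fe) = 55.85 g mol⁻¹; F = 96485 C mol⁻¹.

Q = I·t = 5.570 A × 8720.0 s = 48570 C, so n(e⁻) = 48570/96485 = 0.5034 mol.
n(Fe) deposited = 14.1 / 55.85 = 0.2525 mol.
Electrons per atom = n(e⁻)/n(Fe) = 0.5034 / 0.2525 = 1.99 ≈ 2, so the ion is Fe²⁺.

2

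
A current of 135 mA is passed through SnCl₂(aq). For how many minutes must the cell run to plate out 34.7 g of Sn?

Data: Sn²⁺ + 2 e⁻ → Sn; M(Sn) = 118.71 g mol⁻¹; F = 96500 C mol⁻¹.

n(Sn) = m/M = 34.7 / 118.71 = 0.2923 mol.
Each Sn atom requires 2 electrons, so n(e⁻) = 2 × 0.2923 = 0.5846 mol.
Q = n(e⁻)·F = 0.5846 × 96500 = 56420 C.
t = Q/I = 56420 / 0.1350 A = 417900 s = 6960 min.

6960 min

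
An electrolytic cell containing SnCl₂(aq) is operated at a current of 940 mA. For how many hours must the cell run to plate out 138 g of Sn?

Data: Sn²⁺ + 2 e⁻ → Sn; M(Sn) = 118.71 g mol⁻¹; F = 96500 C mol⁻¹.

n(Sn) = m/M = 138 / 118.71 = 1.162 mol.
Each Sn atom requires 2 electrons, so n(e⁻) = 2 × 1.162 = 2.325 mol.
Q = n(e⁻)·F = 2.325 × 96500 = 224400 C.
t = Q/I = 224400 / 0.9400 A = 238700 s = 66.3 h.

66.3 h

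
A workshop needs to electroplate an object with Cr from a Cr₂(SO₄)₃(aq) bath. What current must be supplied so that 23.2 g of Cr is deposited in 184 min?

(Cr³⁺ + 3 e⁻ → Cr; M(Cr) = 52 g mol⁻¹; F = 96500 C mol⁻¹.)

n(Cr) = 23.2 / 52 = 0.4462 mol.
n(e⁻) = 3 × 0.4462 = 1.338 mol.
Q = n(e⁻)·F = 1.338 × 96500 = 129200 C.
I = Q/t = 129200 / 11040 s = 11.7 A.

11.7 A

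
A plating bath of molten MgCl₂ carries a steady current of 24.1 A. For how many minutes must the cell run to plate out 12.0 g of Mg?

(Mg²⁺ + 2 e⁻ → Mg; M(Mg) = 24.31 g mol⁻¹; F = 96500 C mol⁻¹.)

65.9 min

n(Mg) = m/M = 12.0 / 24.31 = 0.4936 mol.
Each Mg atom requires 2 electrons, so n(e⁻) = 2 × 0.4936 = 0.9872 mol.
Q = n(e⁻)·F = 0.9872 × 96500 = 95270 C.
t = Q/I = 95270 / 24.10 A = 3953 s = 65.9 min.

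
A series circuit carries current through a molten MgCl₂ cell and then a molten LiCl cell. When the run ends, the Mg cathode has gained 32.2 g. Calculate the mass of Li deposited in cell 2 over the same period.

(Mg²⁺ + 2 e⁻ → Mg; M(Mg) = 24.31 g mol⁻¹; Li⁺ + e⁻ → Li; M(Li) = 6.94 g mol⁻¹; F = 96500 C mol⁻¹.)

n(Mg) = 32.2 / 24.31 = 1.325 mol.
Since Mg²⁺ + 2 e⁻ → Mg, n(e⁻) passed = 2 × 1.325 = 2.649 mol.
Cells in series carry the same charge, so the same 2.649 mol of electrons passes through cell 2.
Li⁺ + e⁻ → Li, so n(Li) = 2.649 / 1 = 2.649 mol.
m(Li) = 2.649 × 6.94 = 18.4 g.

18.4 g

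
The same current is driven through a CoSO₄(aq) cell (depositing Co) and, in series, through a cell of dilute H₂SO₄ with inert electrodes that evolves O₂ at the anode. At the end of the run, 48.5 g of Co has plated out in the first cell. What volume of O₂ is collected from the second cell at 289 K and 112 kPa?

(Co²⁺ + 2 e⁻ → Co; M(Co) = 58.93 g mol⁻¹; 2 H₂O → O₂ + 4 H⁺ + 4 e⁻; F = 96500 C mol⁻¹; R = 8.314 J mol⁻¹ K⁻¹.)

n(Co) = 48.5 / 58.93 = 0.8230 mol, so n(e⁻) = 2 × 0.8230 = 1.646 mol.
The cells are in series, so the same 1.646 mol of electrons passes through the second cell.
2 H₂O → O₂ + 4 H⁺ + 4 e⁻ — 4 mol e⁻ per mol O₂, so n(O₂) = 1.646/4 = 0.4115 mol.
V = nRT/P = (0.4115 × 8.314 × 289) / (112 × 10³) = 0.00883 m³ = 8.83 L.

8.83 L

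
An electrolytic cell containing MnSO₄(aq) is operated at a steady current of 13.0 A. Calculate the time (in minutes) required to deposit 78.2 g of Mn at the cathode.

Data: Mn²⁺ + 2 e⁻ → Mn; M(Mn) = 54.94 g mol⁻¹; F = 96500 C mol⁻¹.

n(Mn) = m/M = 78.2 / 54.94 = 1.423 mol.
Each Mn atom requires 2 electrons, so n(e⁻) = 2 × 1.423 = 2.847 mol.
Q = n(e⁻)·F = 2.847 × 96500 = 274700 C.
t = Q/I = 274700 / 13.00 A = 21130 s = 352 min.

352 min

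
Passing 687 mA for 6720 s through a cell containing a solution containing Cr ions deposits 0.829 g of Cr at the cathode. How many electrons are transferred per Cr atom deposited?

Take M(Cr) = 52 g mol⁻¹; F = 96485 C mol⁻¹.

Q = I·t = 0.6870 A × 6720.0 s = 4617 C, so n(e⁻) = 4617/96485 = 0.04785 mol.
n(Cr) deposited = 0.829 / 52 = 0.01594 mol.
Electrons per atom = n(e⁻)/n(Cr) = 0.04785 / 0.01594 = 3.00 ≈ 3, so the ion is Cr³⁺.

3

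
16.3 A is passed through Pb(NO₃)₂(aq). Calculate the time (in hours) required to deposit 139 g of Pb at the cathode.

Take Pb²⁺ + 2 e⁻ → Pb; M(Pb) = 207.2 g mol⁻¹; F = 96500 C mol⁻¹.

2.21 h

n(Pb) = m/M = 139 / 207.2 = 0.6708 mol.
Each Pb atom requires 2 electrons, so n(e⁻) = 2 × 0.6708 = 1.342 mol.
Q = n(e⁻)·F = 1.342 × 96500 = 129500 C.
t = Q/I = 129500 / 16.30 A = 7943 s = 2.21 h.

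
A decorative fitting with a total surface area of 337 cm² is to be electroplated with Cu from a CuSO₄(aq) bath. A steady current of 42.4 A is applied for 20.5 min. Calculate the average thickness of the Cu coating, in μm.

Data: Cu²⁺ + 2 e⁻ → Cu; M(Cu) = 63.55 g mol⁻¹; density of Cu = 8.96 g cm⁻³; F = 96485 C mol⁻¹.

56.9 μm

Q = I·t = 42.40 × 1230.0 = 52150 C; n(e⁻) = 0.5405 mol.
n(Cu) = n(e⁻)/2 = 0.2703 mol, so m = 0.2703 × 63.55 = 17.17 g.
Volume = m/ρ = 17.17 / 8.96 = 1.917 cm³.
Thickness = V/A = 1.917 / 337 = 0.00569 cm = 56.9 μm.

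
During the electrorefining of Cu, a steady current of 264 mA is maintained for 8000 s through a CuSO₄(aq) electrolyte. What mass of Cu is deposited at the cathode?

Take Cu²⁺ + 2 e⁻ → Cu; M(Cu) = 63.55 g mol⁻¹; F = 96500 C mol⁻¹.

0.695 g

Q = I·t = 0.2640 A × 8000.0 s = 2112 C.
n(e⁻) = Q/F = 2112 / 96500 = 0.02189 mol.
Cu²⁺ + 2 e⁻ → Cu, so n(Cu) = n(e⁻)/2 = 0.01094 mol.
m = n·M = 0.01094 × 63.55 = 0.695 g.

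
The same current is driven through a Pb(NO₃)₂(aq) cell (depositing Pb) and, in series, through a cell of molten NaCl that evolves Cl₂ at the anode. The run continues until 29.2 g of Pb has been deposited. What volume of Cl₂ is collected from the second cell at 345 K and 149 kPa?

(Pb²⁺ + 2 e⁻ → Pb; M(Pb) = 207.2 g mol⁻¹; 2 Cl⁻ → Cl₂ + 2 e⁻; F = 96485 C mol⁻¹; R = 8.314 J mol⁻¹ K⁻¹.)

2.71 L

n(Pb) = 29.2 / 207.2 = 0.1409 mol, so n(e⁻) = 2 × 0.1409 = 0.2819 mol.
The cells are in series, so the same 0.2819 mol of electrons passes through the second cell.
2 Cl⁻ → Cl₂ + 2 e⁻ — 2 mol e⁻ per mol Cl₂, so n(Cl₂) = 0.2819/2 = 0.1409 mol.
V = nRT/P = (0.1409 × 8.314 × 345) / (149 × 10³) = 0.00271 m³ = 2.71 L.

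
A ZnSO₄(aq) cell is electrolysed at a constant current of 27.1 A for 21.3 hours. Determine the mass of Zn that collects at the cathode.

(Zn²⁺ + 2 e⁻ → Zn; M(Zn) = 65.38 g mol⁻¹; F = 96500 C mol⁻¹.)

Q = I·t = 27.10 A × 76680 s = 2078000 C.
n(e⁻) = Q/F = 2078000 / 96500 = 21.53 mol.
Zn²⁺ + 2 e⁻ → Zn, so n(Zn) = n(e⁻)/2 = 10.77 mol.
m = n·M = 10.77 × 65.38 = 704 g.

704 g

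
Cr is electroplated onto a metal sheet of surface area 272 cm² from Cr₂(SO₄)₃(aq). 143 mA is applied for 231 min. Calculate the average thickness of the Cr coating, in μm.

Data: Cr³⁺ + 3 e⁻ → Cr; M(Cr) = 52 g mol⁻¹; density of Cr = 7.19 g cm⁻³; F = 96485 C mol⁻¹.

1.82 μm

Q = I·t = 0.1430 × 13860 = 1982 C; n(e⁻) = 0.02054 mol.
n(Cr) = n(e⁻)/3 = 0.006847 mol, so m = 0.006847 × 52 = 0.3561 g.
Volume = m/ρ = 0.3561 / 7.19 = 0.04952 cm³.
Thickness = V/A = 0.04952 / 272 = 1.82 × 10⁻⁴ cm = 1.82 μm.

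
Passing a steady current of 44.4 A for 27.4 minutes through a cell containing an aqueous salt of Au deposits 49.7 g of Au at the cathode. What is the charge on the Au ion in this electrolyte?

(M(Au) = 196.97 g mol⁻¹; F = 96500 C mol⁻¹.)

Q = I·t = 44.40 A × 1644.0 s = 72990 C, so n(e⁻) = 72990/96500 = 0.7564 mol.
n(Au) deposited = 49.7 / 196.97 = 0.2523 mol.
Electrons per atom = n(e⁻)/n(Au) = 0.7564 / 0.2523 = 3.00 ≈ 3, so the ion is Au³⁺.

+3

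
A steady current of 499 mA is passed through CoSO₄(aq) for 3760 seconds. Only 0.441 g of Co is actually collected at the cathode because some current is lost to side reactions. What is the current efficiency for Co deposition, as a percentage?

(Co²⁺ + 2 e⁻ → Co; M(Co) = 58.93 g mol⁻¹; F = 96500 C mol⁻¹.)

Q = I·t = 0.4990 × 3760.0 = 1876 C; n(e⁻) = 1876/96500 = 0.01944 mol.
Theoretical n(Co) = n(e⁻)/2 = 0.009721 mol, i.e. m_theo = 0.009721 × 58.93 = 0.5729 g.
Efficiency = m_actual / m_theo = 0.441 / 0.5729 = 77.0 %.

77.0 %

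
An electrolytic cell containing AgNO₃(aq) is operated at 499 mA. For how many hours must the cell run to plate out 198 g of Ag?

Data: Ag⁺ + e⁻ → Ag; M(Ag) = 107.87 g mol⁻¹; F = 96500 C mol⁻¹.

98.6 h

n(Ag) = m/M = 198 / 107.87 = 1.836 mol.
Each Ag atom requires 1 electron, so n(e⁻) = 1 × 1.836 = 1.836 mol.
Q = n(e⁻)·F = 1.836 × 96500 = 177100 C.
t = Q/I = 177100 / 0.4990 A = 355000 s = 98.6 h.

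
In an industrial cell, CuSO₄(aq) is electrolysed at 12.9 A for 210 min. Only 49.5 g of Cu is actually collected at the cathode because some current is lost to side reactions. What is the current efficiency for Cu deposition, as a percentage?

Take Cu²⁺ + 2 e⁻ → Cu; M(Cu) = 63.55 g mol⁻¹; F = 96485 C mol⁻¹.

Q = I·t = 12.90 × 12600 = 162500 C; n(e⁻) = 162500/96485 = 1.685 mol.
Theoretical n(Cu) = n(e⁻)/2 = 0.8423 mol, i.e. m_theo = 0.8423 × 63.55 = 53.53 g.
Efficiency = m_actual / m_theo = 49.5 / 53.53 = 92.5 %.

92.5 %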